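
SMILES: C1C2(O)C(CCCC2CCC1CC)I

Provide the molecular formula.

C12H21IO

Heavy atoms from the SMILES: 12 C, 1 I, 1 O.
Implicit hydrogens by atom environment:
  7 × C: 2 H each → 14
  3 × C: 1 H each → 3
  1 × C: 3 H
  1 × C: no H
  1 × I: no H
  1 × O: 1 H
  Total hydrogens = 21.
Molecular formula: C12H21IO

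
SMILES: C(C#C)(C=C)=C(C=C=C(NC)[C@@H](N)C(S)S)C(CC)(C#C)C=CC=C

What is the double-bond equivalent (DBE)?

Molecular formula from the SMILES: C21H26N2S2.
DoU = (2C + 2 + N − H − X)/2 = (2·21 + 2 + 2 − 26 − 0)/2 = 20/2 = 10.
(Structurally: 0 ring(s) + 10 π bond(s) = 10.)

10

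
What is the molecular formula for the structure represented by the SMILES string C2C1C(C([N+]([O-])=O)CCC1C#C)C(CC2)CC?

C14H21NO2

Heavy atoms from the SMILES: 14 C, 1 N, 2 O.
Implicit hydrogens by atom environment:
  6 × C: 2 H each → 12
  6 × C: 1 H each → 6
  1 × C: 3 H
  1 × C: no H
  1 × N (charge +1): no H
  1 × O: no H
  1 × O (charge -1): no H
  Total hydrogens = 21.
Molecular formula: C14H21NO2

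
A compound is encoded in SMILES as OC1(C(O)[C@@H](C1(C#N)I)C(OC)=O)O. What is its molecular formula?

C7H8INO5

Heavy atoms from the SMILES: 7 C, 1 I, 1 N, 5 O.
Implicit hydrogens by atom environment:
  4 × C: no H
  3 × O: 1 H each → 3
  2 × C: 1 H each → 2
  2 × O: no H
  1 × C: 3 H
  1 × I: no H
  1 × N: no H
  Total hydrogens = 8.
Molecular formula: C7H8INO5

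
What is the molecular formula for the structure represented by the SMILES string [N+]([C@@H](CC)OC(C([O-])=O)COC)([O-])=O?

Heavy atoms from the SMILES: 7 C, 1 N, 6 O.
Implicit hydrogens by atom environment:
  4 × O: no H
  2 × C: 3 H each → 6
  2 × C: 2 H each → 4
  2 × C: 1 H each → 2
  2 × O (charge -1): no H
  1 × C: no H
  1 × N (charge +1): no H
  Total hydrogens = 12.
Net charge -1.
Molecular formula: C7H12NO6-

C7H12NO6-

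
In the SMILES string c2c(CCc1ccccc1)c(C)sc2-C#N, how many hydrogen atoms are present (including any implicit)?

Hydrogens are implicit in SMILES; fill each atom to its normal valence:
  6 × C (aromatic): 1 H each → 6
  4 × C (aromatic): no H
  2 × C: 2 H each → 4
  1 × C: 3 H
  1 × C: no H
  1 × N: no H
  1 × S (aromatic): no H
  Total hydrogens = 13.

13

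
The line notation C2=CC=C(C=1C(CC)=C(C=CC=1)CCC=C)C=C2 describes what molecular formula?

Heavy atoms from the SMILES: 18 C.
Implicit hydrogens by atom environment:
  8 × C (aromatic): 1 H each → 8
  4 × C: 2 H each → 8
  4 × C (aromatic): no H
  1 × C: 3 H
  1 × C: 1 H
  Total hydrogens = 20.
Molecular formula: C18H20

C18H20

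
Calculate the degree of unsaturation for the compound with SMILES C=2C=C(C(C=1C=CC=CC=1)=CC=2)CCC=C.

Molecular formula from the SMILES: C16H16.
DoU = (2C + 2 + N − H − X)/2 = (2·16 + 2 + 0 − 16 − 0)/2 = 18/2 = 9.
(Structurally: 2 ring(s) + 7 π bond(s) = 9.)

9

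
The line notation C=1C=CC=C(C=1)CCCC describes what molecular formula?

C10H14

Heavy atoms from the SMILES: 10 C.
Implicit hydrogens by atom environment:
  5 × C (aromatic): 1 H each → 5
  3 × C: 2 H each → 6
  1 × C: 3 H
  1 × C (aromatic): no H
  Total hydrogens = 14.
Molecular formula: C10H14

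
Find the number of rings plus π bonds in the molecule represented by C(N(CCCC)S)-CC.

0

Molecular formula from the SMILES: C7H17NS.
DoU = (2C + 2 + N − H − X)/2 = (2·7 + 2 + 1 − 17 − 0)/2 = 0/2 = 0.
(Structurally: 0 ring(s) + 0 π bond(s) = 0.)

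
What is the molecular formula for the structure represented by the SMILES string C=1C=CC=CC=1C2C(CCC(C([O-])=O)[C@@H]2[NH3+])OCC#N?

C15H18N2O3

Heavy atoms from the SMILES: 15 C, 2 N, 3 O.
Implicit hydrogens by atom environment:
  5 × C (aromatic): 1 H each → 5
  4 × C: 1 H each → 4
  3 × C: 2 H each → 6
  2 × C: no H
  2 × O: no H
  1 × C (aromatic): no H
  1 × N (charge +1): 3 H
  1 × N: no H
  1 × O (charge -1): no H
  Total hydrogens = 18.
Molecular formula: C15H18N2O3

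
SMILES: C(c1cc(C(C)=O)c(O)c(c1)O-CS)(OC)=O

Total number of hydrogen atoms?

12

Hydrogens are implicit in SMILES; fill each atom to its normal valence:
  4 × C (aromatic): no H
  4 × O: no H
  2 × C: 3 H each → 6
  2 × C (aromatic): 1 H each → 2
  2 × C: no H
  1 × C: 2 H
  1 × O: 1 H
  1 × S: 1 H
  Total hydrogens = 12.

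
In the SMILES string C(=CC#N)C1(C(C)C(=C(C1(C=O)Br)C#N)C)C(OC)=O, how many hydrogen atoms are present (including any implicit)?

Hydrogens are implicit in SMILES; fill each atom to its normal valence:
  7 × C: no H
  4 × C: 1 H each → 4
  3 × C: 3 H each → 9
  3 × O: no H
  2 × N: no H
  1 × Br: no H
  Total hydrogens = 13.

13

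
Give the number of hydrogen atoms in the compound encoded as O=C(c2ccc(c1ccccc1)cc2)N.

Hydrogens are implicit in SMILES; fill each atom to its normal valence:
  9 × C (aromatic): 1 H each → 9
  3 × C (aromatic): no H
  1 × C: no H
  1 × N: 2 H
  1 × O: no H
  Total hydrogens = 11.

11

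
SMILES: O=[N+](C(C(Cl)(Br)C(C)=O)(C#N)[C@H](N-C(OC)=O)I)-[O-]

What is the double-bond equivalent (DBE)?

Molecular formula from the SMILES: C8H8BrClIN3O5.
DoU = (2C + 2 + N − H − X)/2 = (2·8 + 2 + 3 − 8 − 3)/2 = 10/2 = 5.
(Structurally: 0 ring(s) + 5 π bond(s) = 5.)

5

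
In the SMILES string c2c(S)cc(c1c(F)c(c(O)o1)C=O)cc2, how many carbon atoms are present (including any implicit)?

11

The symbol for carbon appears 11 times in the SMILES. Lowercase c denotes aromatic carbon and counts toward C.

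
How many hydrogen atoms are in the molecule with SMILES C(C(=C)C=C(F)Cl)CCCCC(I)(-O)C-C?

Hydrogens are implicit in SMILES; fill each atom to its normal valence:
  7 × C: 2 H each → 14
  3 × C: no H
  1 × C: 3 H
  1 × C: 1 H
  1 × Cl: no H
  1 × F: no H
  1 × I: no H
  1 × O: 1 H
  Total hydrogens = 19.

19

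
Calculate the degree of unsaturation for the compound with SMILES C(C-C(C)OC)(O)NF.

Molecular formula from the SMILES: C5H12FNO2.
DoU = (2C + 2 + N − H − X)/2 = (2·5 + 2 + 1 − 12 − 1)/2 = 0/2 = 0.
(Structurally: 0 ring(s) + 0 π bond(s) = 0.)

0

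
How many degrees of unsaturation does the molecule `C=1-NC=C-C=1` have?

3

Molecular formula from the SMILES: C4H5N.
DoU = (2C + 2 + N − H − X)/2 = (2·4 + 2 + 1 − 5 − 0)/2 = 6/2 = 3.
(Structurally: 1 ring(s) + 2 π bond(s) = 3.)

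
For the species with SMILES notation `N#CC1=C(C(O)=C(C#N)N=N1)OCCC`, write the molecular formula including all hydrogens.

C9H8N4O2

Heavy atoms from the SMILES: 9 C, 4 N, 2 O.
Implicit hydrogens by atom environment:
  4 × C (aromatic): no H
  2 × C: 2 H each → 4
  2 × C: no H
  2 × N (aromatic): no H
  2 × N: no H
  1 × C: 3 H
  1 × O: 1 H
  1 × O: no H
  Total hydrogens = 8.
Molecular formula: C9H8N4O2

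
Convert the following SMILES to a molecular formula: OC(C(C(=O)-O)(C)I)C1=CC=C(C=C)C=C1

Heavy atoms from the SMILES: 12 C, 1 I, 3 O.
Implicit hydrogens by atom environment:
  4 × C (aromatic): 1 H each → 4
  2 × C: 1 H each → 2
  2 × C: no H
  2 × C (aromatic): no H
  2 × O: 1 H each → 2
  1 × C: 3 H
  1 × C: 2 H
  1 × I: no H
  1 × O: no H
  Total hydrogens = 13.
Molecular formula: C12H13IO3

C12H13IO3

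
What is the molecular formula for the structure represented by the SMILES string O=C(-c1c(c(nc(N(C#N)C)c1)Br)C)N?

Heavy atoms from the SMILES: 1 Br, 9 C, 4 N, 1 O.
Implicit hydrogens by atom environment:
  4 × C (aromatic): no H
  2 × C: 3 H each → 6
  2 × C: no H
  2 × N: no H
  1 × Br: no H
  1 × C (aromatic): 1 H
  1 × N: 2 H
  1 × N (aromatic): no H
  1 × O: no H
  Total hydrogens = 9.
Molecular formula: C9H9BrN4O

C9H9BrN4O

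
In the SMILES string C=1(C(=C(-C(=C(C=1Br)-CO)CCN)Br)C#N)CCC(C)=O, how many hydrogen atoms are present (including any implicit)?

16

Hydrogens are implicit in SMILES; fill each atom to its normal valence:
  6 × C (aromatic): no H
  5 × C: 2 H each → 10
  2 × Br: no H
  2 × C: no H
  1 × C: 3 H
  1 × N: 2 H
  1 × N: no H
  1 × O: 1 H
  1 × O: no H
  Total hydrogens = 16.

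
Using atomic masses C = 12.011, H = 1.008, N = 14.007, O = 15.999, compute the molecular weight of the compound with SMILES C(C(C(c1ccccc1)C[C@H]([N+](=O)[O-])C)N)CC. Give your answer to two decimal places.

250.34

Molecular formula: C14H22N2O2.
M = 14×12.011 + 22×1.008 + 2×14.007 + 2×15.999 = 250.34 g/mol.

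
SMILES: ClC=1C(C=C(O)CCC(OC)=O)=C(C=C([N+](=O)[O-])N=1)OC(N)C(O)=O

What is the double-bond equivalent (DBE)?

Molecular formula from the SMILES: C13H14ClN3O8.
DoU = (2C + 2 + N − H − X)/2 = (2·13 + 2 + 3 − 14 − 1)/2 = 16/2 = 8.
(Structurally: 1 ring(s) + 7 π bond(s) = 8.)

8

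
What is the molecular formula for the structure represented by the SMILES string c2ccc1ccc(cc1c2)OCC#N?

Heavy atoms from the SMILES: 12 C, 1 N, 1 O.
Implicit hydrogens by atom environment:
  7 × C (aromatic): 1 H each → 7
  3 × C (aromatic): no H
  1 × C: 2 H
  1 × C: no H
  1 × N: no H
  1 × O: no H
  Total hydrogens = 9.
Molecular formula: C12H9NO

C12H9NO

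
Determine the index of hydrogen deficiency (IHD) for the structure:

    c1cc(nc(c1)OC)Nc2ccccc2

8

Molecular formula from the SMILES: C12H12N2O.
DoU = (2C + 2 + N − H − X)/2 = (2·12 + 2 + 2 − 12 − 0)/2 = 16/2 = 8.
(Structurally: 2 ring(s) + 6 π bond(s) = 8.)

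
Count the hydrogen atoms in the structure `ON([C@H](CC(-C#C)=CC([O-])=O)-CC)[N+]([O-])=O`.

11

Hydrogens are implicit in SMILES; fill each atom to its normal valence:
  3 × C: 1 H each → 3
  3 × C: no H
  2 × C: 2 H each → 4
  2 × O: no H
  2 × O (charge -1): no H
  1 × C: 3 H
  1 × N: no H
  1 × N (charge +1): no H
  1 × O: 1 H
  Total hydrogens = 11.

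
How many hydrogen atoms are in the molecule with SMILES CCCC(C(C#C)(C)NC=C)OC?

19

Hydrogens are implicit in SMILES; fill each atom to its normal valence:
  3 × C: 3 H each → 9
  3 × C: 2 H each → 6
  3 × C: 1 H each → 3
  2 × C: no H
  1 × N: 1 H
  1 × O: no H
  Total hydrogens = 19.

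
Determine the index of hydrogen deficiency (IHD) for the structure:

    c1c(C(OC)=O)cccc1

5

Molecular formula from the SMILES: C8H8O2.
DoU = (2C + 2 + N − H − X)/2 = (2·8 + 2 + 0 − 8 − 0)/2 = 10/2 = 5.
(Structurally: 1 ring(s) + 4 π bond(s) = 5.)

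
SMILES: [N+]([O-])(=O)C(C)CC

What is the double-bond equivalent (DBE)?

1

Molecular formula from the SMILES: C4H9NO2.
DoU = (2C + 2 + N − H − X)/2 = (2·4 + 2 + 1 − 9 − 0)/2 = 2/2 = 1.
(Structurally: 0 ring(s) + 1 π bond(s) = 1.)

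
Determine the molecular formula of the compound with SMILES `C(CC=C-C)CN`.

C6H13N

Heavy atoms from the SMILES: 6 C, 1 N.
Implicit hydrogens by atom environment:
  3 × C: 2 H each → 6
  2 × C: 1 H each → 2
  1 × C: 3 H
  1 × N: 2 H
  Total hydrogens = 13.
Molecular formula: C6H13N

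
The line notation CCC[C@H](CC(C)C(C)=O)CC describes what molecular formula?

Heavy atoms from the SMILES: 11 C, 1 O.
Implicit hydrogens by atom environment:
  4 × C: 3 H each → 12
  4 × C: 2 H each → 8
  2 × C: 1 H each → 2
  1 × C: no H
  1 × O: no H
  Total hydrogens = 22.
Molecular formula: C11H22O

C11H22O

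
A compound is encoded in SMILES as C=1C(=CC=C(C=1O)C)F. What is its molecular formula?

Heavy atoms from the SMILES: 7 C, 1 F, 1 O.
Implicit hydrogens by atom environment:
  3 × C (aromatic): 1 H each → 3
  3 × C (aromatic): no H
  1 × C: 3 H
  1 × F: no H
  1 × O: 1 H
  Total hydrogens = 7.
Molecular formula: C7H7FO

C7H7FO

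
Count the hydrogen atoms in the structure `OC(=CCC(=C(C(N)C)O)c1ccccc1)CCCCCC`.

29

Hydrogens are implicit in SMILES; fill each atom to its normal valence:
  6 × C: 2 H each → 12
  5 × C (aromatic): 1 H each → 5
  3 × C: no H
  2 × C: 3 H each → 6
  2 × C: 1 H each → 2
  2 × O: 1 H each → 2
  1 × C (aromatic): no H
  1 × N: 2 H
  Total hydrogens = 29.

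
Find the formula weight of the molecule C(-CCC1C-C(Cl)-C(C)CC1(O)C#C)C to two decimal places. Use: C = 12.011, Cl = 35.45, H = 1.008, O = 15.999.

Molecular formula: C13H21ClO.
M = 13×12.011 + 1×35.45 + 21×1.008 + 1×15.999 = 228.76 g/mol.

228.76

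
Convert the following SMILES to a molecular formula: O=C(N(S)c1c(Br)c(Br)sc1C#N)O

Heavy atoms from the SMILES: 2 Br, 6 C, 2 N, 2 O, 2 S.
Implicit hydrogens by atom environment:
  4 × C (aromatic): no H
  2 × Br: no H
  2 × C: no H
  2 × N: no H
  1 × O: 1 H
  1 × O: no H
  1 × S: 1 H
  1 × S (aromatic): no H
  Total hydrogens = 2.
Molecular formula: C6H2Br2N2O2S2

C6H2Br2N2O2S2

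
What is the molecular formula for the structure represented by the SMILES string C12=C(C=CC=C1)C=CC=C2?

C10H8

Heavy atoms from the SMILES: 10 C.
Implicit hydrogens by atom environment:
  8 × C (aromatic): 1 H each → 8
  2 × C (aromatic): no H
  Total hydrogens = 8.
Molecular formula: C10H8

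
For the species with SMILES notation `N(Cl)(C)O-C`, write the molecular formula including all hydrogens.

C2H6ClNO

Heavy atoms from the SMILES: 2 C, 1 Cl, 1 N, 1 O.
Implicit hydrogens by atom environment:
  2 × C: 3 H each → 6
  1 × Cl: no H
  1 × N: no H
  1 × O: no H
  Total hydrogens = 6.
Molecular formula: C2H6ClNO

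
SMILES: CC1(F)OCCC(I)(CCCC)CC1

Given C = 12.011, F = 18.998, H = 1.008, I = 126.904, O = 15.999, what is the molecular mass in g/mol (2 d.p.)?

Molecular formula: C11H20FIO.
M = 11×12.011 + 1×18.998 + 20×1.008 + 1×126.904 + 1×15.999 = 314.18 g/mol.

314.18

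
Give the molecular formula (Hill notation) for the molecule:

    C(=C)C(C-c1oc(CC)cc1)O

Heavy atoms from the SMILES: 10 C, 2 O.
Implicit hydrogens by atom environment:
  3 × C: 2 H each → 6
  2 × C (aromatic): 1 H each → 2
  2 × C: 1 H each → 2
  2 × C (aromatic): no H
  1 × C: 3 H
  1 × O: 1 H
  1 × O (aromatic): no H
  Total hydrogens = 14.
Molecular formula: C10H14O2

C10H14O2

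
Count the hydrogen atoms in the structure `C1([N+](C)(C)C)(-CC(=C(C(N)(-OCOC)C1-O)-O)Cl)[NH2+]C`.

26

Hydrogens are implicit in SMILES; fill each atom to its normal valence:
  5 × C: 3 H each → 15
  4 × C: no H
  2 × C: 2 H each → 4
  2 × O: 1 H each → 2
  2 × O: no H
  1 × C: 1 H
  1 × Cl: no H
  1 × N (charge +1): 2 H
  1 × N: 2 H
  1 × N (charge +1): no H
  Total hydrogens = 26.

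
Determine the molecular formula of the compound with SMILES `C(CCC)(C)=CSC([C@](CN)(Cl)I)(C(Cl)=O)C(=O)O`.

C11H16Cl2INO3S

Heavy atoms from the SMILES: 11 C, 2 Cl, 1 I, 1 N, 3 O, 1 S.
Implicit hydrogens by atom environment:
  5 × C: no H
  3 × C: 2 H each → 6
  2 × C: 3 H each → 6
  2 × Cl: no H
  2 × O: no H
  1 × C: 1 H
  1 × I: no H
  1 × N: 2 H
  1 × O: 1 H
  1 × S: no H
  Total hydrogens = 16.
Molecular formula: C11H16Cl2INO3S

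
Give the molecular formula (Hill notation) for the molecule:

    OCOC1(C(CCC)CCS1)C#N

C9H15NO2S

Heavy atoms from the SMILES: 9 C, 1 N, 2 O, 1 S.
Implicit hydrogens by atom environment:
  5 × C: 2 H each → 10
  2 × C: no H
  1 × C: 3 H
  1 × C: 1 H
  1 × N: no H
  1 × O: 1 H
  1 × O: no H
  1 × S: no H
  Total hydrogens = 15.
Molecular formula: C9H15NO2S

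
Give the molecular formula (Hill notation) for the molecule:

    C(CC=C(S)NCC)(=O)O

C6H11NO2S

Heavy atoms from the SMILES: 6 C, 1 N, 2 O, 1 S.
Implicit hydrogens by atom environment:
  2 × C: 2 H each → 4
  2 × C: no H
  1 × C: 3 H
  1 × C: 1 H
  1 × N: 1 H
  1 × O: 1 H
  1 × O: no H
  1 × S: 1 H
  Total hydrogens = 11.
Molecular formula: C6H11NO2S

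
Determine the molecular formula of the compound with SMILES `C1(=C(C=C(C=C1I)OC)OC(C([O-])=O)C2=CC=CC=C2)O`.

Heavy atoms from the SMILES: 15 C, 1 I, 5 O.
Implicit hydrogens by atom environment:
  7 × C (aromatic): 1 H each → 7
  5 × C (aromatic): no H
  3 × O: no H
  1 × C: 3 H
  1 × C: 1 H
  1 × C: no H
  1 × I: no H
  1 × O: 1 H
  1 × O (charge -1): no H
  Total hydrogens = 12.
Net charge -1.
Molecular formula: C15H12IO5-

C15H12IO5-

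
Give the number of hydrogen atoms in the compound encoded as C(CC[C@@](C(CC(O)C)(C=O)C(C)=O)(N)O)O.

Hydrogens are implicit in SMILES; fill each atom to its normal valence:
  4 × C: 2 H each → 8
  3 × C: no H
  3 × O: 1 H each → 3
  2 × C: 3 H each → 6
  2 × C: 1 H each → 2
  2 × O: no H
  1 × N: 2 H
  Total hydrogens = 21.

21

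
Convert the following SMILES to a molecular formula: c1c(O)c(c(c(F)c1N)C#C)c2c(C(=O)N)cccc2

Heavy atoms from the SMILES: 15 C, 1 F, 2 N, 2 O.
Implicit hydrogens by atom environment:
  7 × C (aromatic): no H
  5 × C (aromatic): 1 H each → 5
  2 × C: no H
  2 × N: 2 H each → 4
  1 × C: 1 H
  1 × F: no H
  1 × O: 1 H
  1 × O: no H
  Total hydrogens = 11.
Molecular formula: C15H11FN2O2

C15H11FN2O2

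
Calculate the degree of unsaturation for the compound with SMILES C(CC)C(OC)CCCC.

Molecular formula from the SMILES: C9H20O.
DoU = (2C + 2 + N − H − X)/2 = (2·9 + 2 + 0 − 20 − 0)/2 = 0/2 = 0.
(Structurally: 0 ring(s) + 0 π bond(s) = 0.)

0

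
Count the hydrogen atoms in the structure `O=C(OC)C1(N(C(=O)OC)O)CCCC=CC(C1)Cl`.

18

Hydrogens are implicit in SMILES; fill each atom to its normal valence:
  4 × C: 2 H each → 8
  4 × O: no H
  3 × C: 1 H each → 3
  3 × C: no H
  2 × C: 3 H each → 6
  1 × Cl: no H
  1 × N: no H
  1 × O: 1 H
  Total hydrogens = 18.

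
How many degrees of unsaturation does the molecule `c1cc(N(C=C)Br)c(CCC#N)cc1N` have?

7

Molecular formula from the SMILES: C11H12BrN3.
DoU = (2C + 2 + N − H − X)/2 = (2·11 + 2 + 3 − 12 − 1)/2 = 14/2 = 7.
(Structurally: 1 ring(s) + 6 π bond(s) = 7.)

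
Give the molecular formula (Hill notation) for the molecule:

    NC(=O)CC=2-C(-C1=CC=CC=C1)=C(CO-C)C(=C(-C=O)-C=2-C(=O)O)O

C18H17NO6

Heavy atoms from the SMILES: 18 C, 1 N, 6 O.
Implicit hydrogens by atom environment:
  7 × C (aromatic): no H
  5 × C (aromatic): 1 H each → 5
  4 × O: no H
  2 × C: 2 H each → 4
  2 × C: no H
  2 × O: 1 H each → 2
  1 × C: 3 H
  1 × C: 1 H
  1 × N: 2 H
  Total hydrogens = 17.
Molecular formula: C18H17NO6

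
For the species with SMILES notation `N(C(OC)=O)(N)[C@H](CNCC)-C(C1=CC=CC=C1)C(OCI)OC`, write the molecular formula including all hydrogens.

C16H26IN3O4

Heavy atoms from the SMILES: 16 C, 1 I, 3 N, 4 O.
Implicit hydrogens by atom environment:
  5 × C (aromatic): 1 H each → 5
  4 × O: no H
  3 × C: 3 H each → 9
  3 × C: 2 H each → 6
  3 × C: 1 H each → 3
  1 × C: no H
  1 × C (aromatic): no H
  1 × I: no H
  1 × N: 2 H
  1 × N: 1 H
  1 × N: no H
  Total hydrogens = 26.
Molecular formula: C16H26IN3O4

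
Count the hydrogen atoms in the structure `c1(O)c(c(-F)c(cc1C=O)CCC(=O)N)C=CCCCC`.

Hydrogens are implicit in SMILES; fill each atom to its normal valence:
  5 × C: 2 H each → 10
  5 × C (aromatic): no H
  3 × C: 1 H each → 3
  2 × O: no H
  1 × C: 3 H
  1 × C (aromatic): 1 H
  1 × C: no H
  1 × F: no H
  1 × N: 2 H
  1 × O: 1 H
  Total hydrogens = 20.

20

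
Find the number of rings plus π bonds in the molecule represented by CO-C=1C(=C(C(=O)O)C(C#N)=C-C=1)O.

7

Molecular formula from the SMILES: C9H7NO4.
DoU = (2C + 2 + N − H − X)/2 = (2·9 + 2 + 1 − 7 − 0)/2 = 14/2 = 7.
(Structurally: 1 ring(s) + 6 π bond(s) = 7.)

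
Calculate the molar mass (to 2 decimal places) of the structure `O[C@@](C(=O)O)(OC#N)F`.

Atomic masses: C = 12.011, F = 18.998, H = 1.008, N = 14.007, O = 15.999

Molecular formula: C3H2FNO4.
M = 3×12.011 + 1×18.998 + 2×1.008 + 1×14.007 + 4×15.999 = 135.05 g/mol.

135.05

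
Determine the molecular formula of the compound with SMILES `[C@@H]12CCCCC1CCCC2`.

C10H18

Heavy atoms from the SMILES: 10 C.
Implicit hydrogens by atom environment:
  8 × C: 2 H each → 16
  2 × C: 1 H each → 2
  Total hydrogens = 18.
Molecular formula: C10H18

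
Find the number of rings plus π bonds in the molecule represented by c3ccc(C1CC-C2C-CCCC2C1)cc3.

6

Molecular formula from the SMILES: C16H22.
DoU = (2C + 2 + N − H − X)/2 = (2·16 + 2 + 0 − 22 − 0)/2 = 12/2 = 6.
(Structurally: 3 ring(s) + 3 π bond(s) = 6.)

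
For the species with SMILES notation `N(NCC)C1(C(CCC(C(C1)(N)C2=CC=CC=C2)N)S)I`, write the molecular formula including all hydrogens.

Heavy atoms from the SMILES: 15 C, 1 I, 4 N, 1 S.
Implicit hydrogens by atom environment:
  5 × C (aromatic): 1 H each → 5
  4 × C: 2 H each → 8
  2 × C: 1 H each → 2
  2 × C: no H
  2 × N: 2 H each → 4
  2 × N: 1 H each → 2
  1 × C: 3 H
  1 × C (aromatic): no H
  1 × I: no H
  1 × S: 1 H
  Total hydrogens = 25.
Molecular formula: C15H25IN4S

C15H25IN4S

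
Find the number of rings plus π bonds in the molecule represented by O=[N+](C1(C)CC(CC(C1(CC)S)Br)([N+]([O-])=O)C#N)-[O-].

Molecular formula from the SMILES: C10H14BrN3O4S.
DoU = (2C + 2 + N − H − X)/2 = (2·10 + 2 + 3 − 14 − 1)/2 = 10/2 = 5.
(Structurally: 1 ring(s) + 4 π bond(s) = 5.)

5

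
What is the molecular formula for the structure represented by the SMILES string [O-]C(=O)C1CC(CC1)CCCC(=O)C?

C11H17O3-

Heavy atoms from the SMILES: 11 C, 3 O.
Implicit hydrogens by atom environment:
  6 × C: 2 H each → 12
  2 × C: 1 H each → 2
  2 × C: no H
  2 × O: no H
  1 × C: 3 H
  1 × O (charge -1): no H
  Total hydrogens = 17.
Net charge -1.
Molecular formula: C11H17O3-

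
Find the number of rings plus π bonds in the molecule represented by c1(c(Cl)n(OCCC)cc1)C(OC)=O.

4

Molecular formula from the SMILES: C9H12ClNO3.
DoU = (2C + 2 + N − H − X)/2 = (2·9 + 2 + 1 − 12 − 1)/2 = 8/2 = 4.
(Structurally: 1 ring(s) + 3 π bond(s) = 4.)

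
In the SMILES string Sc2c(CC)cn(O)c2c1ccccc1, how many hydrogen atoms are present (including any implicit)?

Hydrogens are implicit in SMILES; fill each atom to its normal valence:
  6 × C (aromatic): 1 H each → 6
  4 × C (aromatic): no H
  1 × C: 3 H
  1 × C: 2 H
  1 × N (aromatic): no H
  1 × O: 1 H
  1 × S: 1 H
  Total hydrogens = 13.

13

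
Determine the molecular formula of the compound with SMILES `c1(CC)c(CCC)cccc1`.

Heavy atoms from the SMILES: 11 C.
Implicit hydrogens by atom environment:
  4 × C (aromatic): 1 H each → 4
  3 × C: 2 H each → 6
  2 × C: 3 H each → 6
  2 × C (aromatic): no H
  Total hydrogens = 16.
Molecular formula: C11H16

C11H16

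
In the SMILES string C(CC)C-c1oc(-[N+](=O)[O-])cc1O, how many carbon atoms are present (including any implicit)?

8

The symbol for carbon appears 8 times in the SMILES. Lowercase c denotes aromatic carbon and counts toward C.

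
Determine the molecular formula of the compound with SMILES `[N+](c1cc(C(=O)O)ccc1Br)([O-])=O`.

Heavy atoms from the SMILES: 1 Br, 7 C, 1 N, 4 O.
Implicit hydrogens by atom environment:
  3 × C (aromatic): 1 H each → 3
  3 × C (aromatic): no H
  2 × O: no H
  1 × Br: no H
  1 × C: no H
  1 × N (charge +1): no H
  1 × O: 1 H
  1 × O (charge -1): no H
  Total hydrogens = 4.
Molecular formula: C7H4BrNO4

C7H4BrNO4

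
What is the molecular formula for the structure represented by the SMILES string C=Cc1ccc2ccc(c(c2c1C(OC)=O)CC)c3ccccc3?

Heavy atoms from the SMILES: 22 C, 2 O.
Implicit hydrogens by atom environment:
  9 × C (aromatic): 1 H each → 9
  7 × C (aromatic): no H
  2 × C: 3 H each → 6
  2 × C: 2 H each → 4
  2 × O: no H
  1 × C: 1 H
  1 × C: no H
  Total hydrogens = 20.
Molecular formula: C22H20O2

C22H20O2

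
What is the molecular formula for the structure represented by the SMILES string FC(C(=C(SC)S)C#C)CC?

Heavy atoms from the SMILES: 8 C, 1 F, 2 S.
Implicit hydrogens by atom environment:
  3 × C: no H
  2 × C: 3 H each → 6
  2 × C: 1 H each → 2
  1 × C: 2 H
  1 × F: no H
  1 × S: 1 H
  1 × S: no H
  Total hydrogens = 11.
Molecular formula: C8H11FS2

C8H11FS2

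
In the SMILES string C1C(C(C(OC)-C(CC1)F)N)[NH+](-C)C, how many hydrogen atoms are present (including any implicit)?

Hydrogens are implicit in SMILES; fill each atom to its normal valence:
  4 × C: 1 H each → 4
  3 × C: 3 H each → 9
  3 × C: 2 H each → 6
  1 × F: no H
  1 × N: 2 H
  1 × N (charge +1): 1 H
  1 × O: no H
  Total hydrogens = 22.

22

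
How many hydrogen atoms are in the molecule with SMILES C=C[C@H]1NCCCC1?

Hydrogens are implicit in SMILES; fill each atom to its normal valence:
  5 × C: 2 H each → 10
  2 × C: 1 H each → 2
  1 × N: 1 H
  Total hydrogens = 13.

13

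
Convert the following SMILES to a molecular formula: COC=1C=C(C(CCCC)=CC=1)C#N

C12H15NO

Heavy atoms from the SMILES: 12 C, 1 N, 1 O.
Implicit hydrogens by atom environment:
  3 × C: 2 H each → 6
  3 × C (aromatic): 1 H each → 3
  3 × C (aromatic): no H
  2 × C: 3 H each → 6
  1 × C: no H
  1 × N: no H
  1 × O: no H
  Total hydrogens = 15.
Molecular formula: C12H15NO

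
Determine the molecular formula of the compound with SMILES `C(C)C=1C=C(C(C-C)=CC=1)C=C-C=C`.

C14H18

Heavy atoms from the SMILES: 14 C.
Implicit hydrogens by atom environment:
  3 × C: 2 H each → 6
  3 × C (aromatic): 1 H each → 3
  3 × C: 1 H each → 3
  3 × C (aromatic): no H
  2 × C: 3 H each → 6
  Total hydrogens = 18.
Molecular formula: C14H18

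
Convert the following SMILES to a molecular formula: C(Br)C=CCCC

Heavy atoms from the SMILES: 1 Br, 6 C.
Implicit hydrogens by atom environment:
  3 × C: 2 H each → 6
  2 × C: 1 H each → 2
  1 × Br: no H
  1 × C: 3 H
  Total hydrogens = 11.
Molecular formula: C6H11Br

C6H11Br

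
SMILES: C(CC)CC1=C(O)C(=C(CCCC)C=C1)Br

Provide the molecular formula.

Heavy atoms from the SMILES: 1 Br, 14 C, 1 O.
Implicit hydrogens by atom environment:
  6 × C: 2 H each → 12
  4 × C (aromatic): no H
  2 × C: 3 H each → 6
  2 × C (aromatic): 1 H each → 2
  1 × Br: no H
  1 × O: 1 H
  Total hydrogens = 21.
Molecular formula: C14H21BrO

C14H21BrO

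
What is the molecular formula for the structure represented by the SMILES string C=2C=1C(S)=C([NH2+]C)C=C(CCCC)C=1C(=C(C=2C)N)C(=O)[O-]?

C17H22N2O2S

Heavy atoms from the SMILES: 17 C, 2 N, 2 O, 1 S.
Implicit hydrogens by atom environment:
  8 × C (aromatic): no H
  3 × C: 3 H each → 9
  3 × C: 2 H each → 6
  2 × C (aromatic): 1 H each → 2
  1 × C: no H
  1 × N (charge +1): 2 H
  1 × N: 2 H
  1 × O: no H
  1 × O (charge -1): no H
  1 × S: 1 H
  Total hydrogens = 22.
Molecular formula: C17H22N2O2S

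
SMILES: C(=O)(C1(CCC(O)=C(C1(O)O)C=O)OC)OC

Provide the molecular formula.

C10H14O7

Heavy atoms from the SMILES: 10 C, 7 O.
Implicit hydrogens by atom environment:
  5 × C: no H
  4 × O: no H
  3 × O: 1 H each → 3
  2 × C: 3 H each → 6
  2 × C: 2 H each → 4
  1 × C: 1 H
  Total hydrogens = 14.
Molecular formula: C10H14O7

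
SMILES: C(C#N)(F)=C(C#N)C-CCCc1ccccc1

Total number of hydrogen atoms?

13

Hydrogens are implicit in SMILES; fill each atom to its normal valence:
  5 × C (aromatic): 1 H each → 5
  4 × C: 2 H each → 8
  4 × C: no H
  2 × N: no H
  1 × C (aromatic): no H
  1 × F: no H
  Total hydrogens = 13.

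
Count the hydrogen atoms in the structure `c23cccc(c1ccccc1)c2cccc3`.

12

Hydrogens are implicit in SMILES; fill each atom to its normal valence:
  12 × C (aromatic): 1 H each → 12
  4 × C (aromatic): no H
  Total hydrogens = 12.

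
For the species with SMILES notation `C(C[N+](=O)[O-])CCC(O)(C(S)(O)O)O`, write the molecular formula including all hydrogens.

Heavy atoms from the SMILES: 6 C, 1 N, 6 O, 1 S.
Implicit hydrogens by atom environment:
  4 × C: 2 H each → 8
  4 × O: 1 H each → 4
  2 × C: no H
  1 × N (charge +1): no H
  1 × O: no H
  1 × O (charge -1): no H
  1 × S: 1 H
  Total hydrogens = 13.
Molecular formula: C6H13NO6S

C6H13NO6S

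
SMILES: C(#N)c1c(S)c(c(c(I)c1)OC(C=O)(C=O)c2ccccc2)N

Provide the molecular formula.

C16H11IN2O3S

Heavy atoms from the SMILES: 16 C, 1 I, 2 N, 3 O, 1 S.
Implicit hydrogens by atom environment:
  6 × C (aromatic): 1 H each → 6
  6 × C (aromatic): no H
  3 × O: no H
  2 × C: 1 H each → 2
  2 × C: no H
  1 × I: no H
  1 × N: 2 H
  1 × N: no H
  1 × S: 1 H
  Total hydrogens = 11.
Molecular formula: C16H11IN2O3S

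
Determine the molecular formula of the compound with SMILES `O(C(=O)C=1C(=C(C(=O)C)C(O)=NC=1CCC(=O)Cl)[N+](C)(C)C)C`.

C15H20ClN2O5+

Heavy atoms from the SMILES: 15 C, 1 Cl, 2 N, 5 O.
Implicit hydrogens by atom environment:
  5 × C: 3 H each → 15
  5 × C (aromatic): no H
  4 × O: no H
  3 × C: no H
  2 × C: 2 H each → 4
  1 × Cl: no H
  1 × N (aromatic): no H
  1 × N (charge +1): no H
  1 × O: 1 H
  Total hydrogens = 20.
Net charge +1.
Molecular formula: C15H20ClN2O5+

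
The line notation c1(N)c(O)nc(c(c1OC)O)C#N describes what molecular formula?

Heavy atoms from the SMILES: 7 C, 3 N, 3 O.
Implicit hydrogens by atom environment:
  5 × C (aromatic): no H
  2 × O: 1 H each → 2
  1 × C: 3 H
  1 × C: no H
  1 × N: 2 H
  1 × N (aromatic): no H
  1 × N: no H
  1 × O: no H
  Total hydrogens = 7.
Molecular formula: C7H7N3O3

C7H7N3O3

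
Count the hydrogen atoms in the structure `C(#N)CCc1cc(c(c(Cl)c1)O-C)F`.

9

Hydrogens are implicit in SMILES; fill each atom to its normal valence:
  4 × C (aromatic): no H
  2 × C: 2 H each → 4
  2 × C (aromatic): 1 H each → 2
  1 × C: 3 H
  1 × C: no H
  1 × Cl: no H
  1 × F: no H
  1 × N: no H
  1 × O: no H
  Total hydrogens = 9.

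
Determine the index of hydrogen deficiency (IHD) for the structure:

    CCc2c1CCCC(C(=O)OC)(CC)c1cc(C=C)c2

7

Molecular formula from the SMILES: C18H24O2.
DoU = (2C + 2 + N − H − X)/2 = (2·18 + 2 + 0 − 24 − 0)/2 = 14/2 = 7.
(Structurally: 2 ring(s) + 5 π bond(s) = 7.)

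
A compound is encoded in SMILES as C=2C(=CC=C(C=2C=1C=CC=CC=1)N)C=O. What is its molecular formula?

C13H11NO

Heavy atoms from the SMILES: 13 C, 1 N, 1 O.
Implicit hydrogens by atom environment:
  8 × C (aromatic): 1 H each → 8
  4 × C (aromatic): no H
  1 × C: 1 H
  1 × N: 2 H
  1 × O: no H
  Total hydrogens = 11.
Molecular formula: C13H11NO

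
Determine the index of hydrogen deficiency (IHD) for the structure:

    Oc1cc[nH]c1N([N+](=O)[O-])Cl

Molecular formula from the SMILES: C4H4ClN3O3.
DoU = (2C + 2 + N − H − X)/2 = (2·4 + 2 + 3 − 4 − 1)/2 = 8/2 = 4.
(Structurally: 1 ring(s) + 3 π bond(s) = 4.)

4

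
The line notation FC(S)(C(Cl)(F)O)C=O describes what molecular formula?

Heavy atoms from the SMILES: 3 C, 1 Cl, 2 F, 2 O, 1 S.
Implicit hydrogens by atom environment:
  2 × C: no H
  2 × F: no H
  1 × C: 1 H
  1 × Cl: no H
  1 × O: 1 H
  1 × O: no H
  1 × S: 1 H
  Total hydrogens = 3.
Molecular formula: C3H3ClF2O2S

C3H3ClF2O2S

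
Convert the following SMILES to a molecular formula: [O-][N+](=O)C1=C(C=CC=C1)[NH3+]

Heavy atoms from the SMILES: 6 C, 2 N, 2 O.
Implicit hydrogens by atom environment:
  4 × C (aromatic): 1 H each → 4
  2 × C (aromatic): no H
  1 × N (charge +1): 3 H
  1 × N (charge +1): no H
  1 × O: no H
  1 × O (charge -1): no H
  Total hydrogens = 7.
Net charge +1.
Molecular formula: C6H7N2O2+

C6H7N2O2+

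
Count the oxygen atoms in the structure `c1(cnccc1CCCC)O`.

The symbol for oxygen appears 1 time in the SMILES.

1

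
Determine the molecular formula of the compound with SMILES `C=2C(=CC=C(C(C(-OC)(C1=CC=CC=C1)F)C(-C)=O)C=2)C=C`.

C19H19FO2

Heavy atoms from the SMILES: 19 C, 1 F, 2 O.
Implicit hydrogens by atom environment:
  9 × C (aromatic): 1 H each → 9
  3 × C (aromatic): no H
  2 × C: 3 H each → 6
  2 × C: 1 H each → 2
  2 × C: no H
  2 × O: no H
  1 × C: 2 H
  1 × F: no H
  Total hydrogens = 19.
Molecular formula: C19H19FO2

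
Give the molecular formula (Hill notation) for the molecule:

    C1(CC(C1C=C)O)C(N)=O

Heavy atoms from the SMILES: 7 C, 1 N, 2 O.
Implicit hydrogens by atom environment:
  4 × C: 1 H each → 4
  2 × C: 2 H each → 4
  1 × C: no H
  1 × N: 2 H
  1 × O: 1 H
  1 × O: no H
  Total hydrogens = 11.
Molecular formula: C7H11NO2

C7H11NO2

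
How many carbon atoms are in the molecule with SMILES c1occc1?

The symbol for carbon appears 4 times in the SMILES. Lowercase c denotes aromatic carbon and counts toward C.

4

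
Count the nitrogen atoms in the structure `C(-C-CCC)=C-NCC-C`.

The symbol for nitrogen appears 1 time in the SMILES.

1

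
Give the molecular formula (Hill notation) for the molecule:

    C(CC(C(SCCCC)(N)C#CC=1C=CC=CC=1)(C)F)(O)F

C17H23F2NOS

Heavy atoms from the SMILES: 17 C, 2 F, 1 N, 1 O, 1 S.
Implicit hydrogens by atom environment:
  5 × C (aromatic): 1 H each → 5
  4 × C: 2 H each → 8
  4 × C: no H
  2 × C: 3 H each → 6
  2 × F: no H
  1 × C: 1 H
  1 × C (aromatic): no H
  1 × N: 2 H
  1 × O: 1 H
  1 × S: no H
  Total hydrogens = 23.
Molecular formula: C17H23F2NOS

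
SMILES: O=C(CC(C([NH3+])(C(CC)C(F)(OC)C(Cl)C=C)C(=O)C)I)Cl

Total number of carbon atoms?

14

The symbol for carbon appears 14 times in the SMILES. (Cl is a single chlorine, not C + l.)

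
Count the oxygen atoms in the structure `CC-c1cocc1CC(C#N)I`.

The symbol for oxygen appears 1 time in the SMILES.

1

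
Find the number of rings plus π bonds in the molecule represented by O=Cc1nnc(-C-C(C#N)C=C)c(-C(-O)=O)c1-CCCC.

Molecular formula from the SMILES: C15H17N3O3.
DoU = (2C + 2 + N − H − X)/2 = (2·15 + 2 + 3 − 17 − 0)/2 = 18/2 = 9.
(Structurally: 1 ring(s) + 8 π bond(s) = 9.)

9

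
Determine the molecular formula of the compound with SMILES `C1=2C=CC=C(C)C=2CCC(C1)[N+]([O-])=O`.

Heavy atoms from the SMILES: 11 C, 1 N, 2 O.
Implicit hydrogens by atom environment:
  3 × C: 2 H each → 6
  3 × C (aromatic): 1 H each → 3
  3 × C (aromatic): no H
  1 × C: 3 H
  1 × C: 1 H
  1 × N (charge +1): no H
  1 × O: no H
  1 × O (charge -1): no H
  Total hydrogens = 13.
Molecular formula: C11H13NO2

C11H13NO2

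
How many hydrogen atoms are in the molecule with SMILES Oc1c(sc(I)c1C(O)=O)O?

Hydrogens are implicit in SMILES; fill each atom to its normal valence:
  4 × C (aromatic): no H
  3 × O: 1 H each → 3
  1 × C: no H
  1 × I: no H
  1 × O: no H
  1 × S (aromatic): no H
  Total hydrogens = 3.

3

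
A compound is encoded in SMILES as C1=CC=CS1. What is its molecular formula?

Heavy atoms from the SMILES: 4 C, 1 S.
Implicit hydrogens by atom environment:
  4 × C (aromatic): 1 H each → 4
  1 × S (aromatic): no H
  Total hydrogens = 4.
Molecular formula: C4H4S

C4H4S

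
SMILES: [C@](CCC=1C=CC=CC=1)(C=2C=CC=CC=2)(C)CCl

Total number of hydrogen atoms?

19

Hydrogens are implicit in SMILES; fill each atom to its normal valence:
  10 × C (aromatic): 1 H each → 10
  3 × C: 2 H each → 6
  2 × C (aromatic): no H
  1 × C: 3 H
  1 × C: no H
  1 × Cl: no H
  Total hydrogens = 19.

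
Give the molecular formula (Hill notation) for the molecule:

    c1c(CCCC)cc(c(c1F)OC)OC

C12H17FO2

Heavy atoms from the SMILES: 12 C, 1 F, 2 O.
Implicit hydrogens by atom environment:
  4 × C (aromatic): no H
  3 × C: 3 H each → 9
  3 × C: 2 H each → 6
  2 × C (aromatic): 1 H each → 2
  2 × O: no H
  1 × F: no H
  Total hydrogens = 17.
Molecular formula: C12H17FO2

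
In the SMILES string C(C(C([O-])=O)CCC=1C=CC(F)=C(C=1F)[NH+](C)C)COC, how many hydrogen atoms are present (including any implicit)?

21

Hydrogens are implicit in SMILES; fill each atom to its normal valence:
  4 × C: 2 H each → 8
  4 × C (aromatic): no H
  3 × C: 3 H each → 9
  2 × C (aromatic): 1 H each → 2
  2 × F: no H
  2 × O: no H
  1 × C: 1 H
  1 × C: no H
  1 × N (charge +1): 1 H
  1 × O (charge -1): no H
  Total hydrogens = 21.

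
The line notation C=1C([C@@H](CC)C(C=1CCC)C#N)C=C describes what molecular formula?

Heavy atoms from the SMILES: 13 C, 1 N.
Implicit hydrogens by atom environment:
  5 × C: 1 H each → 5
  4 × C: 2 H each → 8
  2 × C: 3 H each → 6
  2 × C: no H
  1 × N: no H
  Total hydrogens = 19.
Molecular formula: C13H19N

C13H19N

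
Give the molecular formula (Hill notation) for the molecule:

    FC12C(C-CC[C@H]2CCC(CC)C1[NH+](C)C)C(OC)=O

Heavy atoms from the SMILES: 16 C, 1 F, 1 N, 2 O.
Implicit hydrogens by atom environment:
  6 × C: 2 H each → 12
  4 × C: 3 H each → 12
  4 × C: 1 H each → 4
  2 × C: no H
  2 × O: no H
  1 × F: no H
  1 × N (charge +1): 1 H
  Total hydrogens = 29.
Net charge +1.
Molecular formula: C16H29FNO2+

C16H29FNO2+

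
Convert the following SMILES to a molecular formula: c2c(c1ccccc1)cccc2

Heavy atoms from the SMILES: 12 C.
Implicit hydrogens by atom environment:
  10 × C (aromatic): 1 H each → 10
  2 × C (aromatic): no H
  Total hydrogens = 10.
Molecular formula: C12H10

C12H10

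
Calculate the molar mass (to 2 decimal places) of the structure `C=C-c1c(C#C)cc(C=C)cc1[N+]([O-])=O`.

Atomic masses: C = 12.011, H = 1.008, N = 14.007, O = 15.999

199.21

Molecular formula: C12H9NO2.
M = 12×12.011 + 9×1.008 + 1×14.007 + 2×15.999 = 199.21 g/mol.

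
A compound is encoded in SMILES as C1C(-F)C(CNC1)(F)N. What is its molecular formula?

Heavy atoms from the SMILES: 5 C, 2 F, 2 N.
Implicit hydrogens by atom environment:
  3 × C: 2 H each → 6
  2 × F: no H
  1 × C: 1 H
  1 × C: no H
  1 × N: 2 H
  1 × N: 1 H
  Total hydrogens = 10.
Molecular formula: C5H10F2N2

C5H10F2N2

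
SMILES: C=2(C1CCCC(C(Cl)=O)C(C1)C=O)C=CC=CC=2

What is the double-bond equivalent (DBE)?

7

Molecular formula from the SMILES: C15H17ClO2.
DoU = (2C + 2 + N − H − X)/2 = (2·15 + 2 + 0 − 17 − 1)/2 = 14/2 = 7.
(Structurally: 2 ring(s) + 5 π bond(s) = 7.)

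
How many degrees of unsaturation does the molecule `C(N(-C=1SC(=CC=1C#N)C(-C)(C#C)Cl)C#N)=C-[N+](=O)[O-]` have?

11

Molecular formula from the SMILES: C12H7ClN4O2S.
DoU = (2C + 2 + N − H − X)/2 = (2·12 + 2 + 4 − 7 − 1)/2 = 22/2 = 11.
(Structurally: 1 ring(s) + 10 π bond(s) = 11.)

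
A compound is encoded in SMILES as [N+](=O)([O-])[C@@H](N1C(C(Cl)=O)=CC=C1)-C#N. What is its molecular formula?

C7H4ClN3O3

Heavy atoms from the SMILES: 7 C, 1 Cl, 3 N, 3 O.
Implicit hydrogens by atom environment:
  3 × C (aromatic): 1 H each → 3
  2 × C: no H
  2 × O: no H
  1 × C: 1 H
  1 × C (aromatic): no H
  1 × Cl: no H
  1 × N (aromatic): no H
  1 × N: no H
  1 × N (charge +1): no H
  1 × O (charge -1): no H
  Total hydrogens = 4.
Molecular formula: C7H4ClN3O3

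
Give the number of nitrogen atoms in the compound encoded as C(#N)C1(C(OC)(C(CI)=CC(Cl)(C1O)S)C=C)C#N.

The symbol for nitrogen appears 2 times in the SMILES.

2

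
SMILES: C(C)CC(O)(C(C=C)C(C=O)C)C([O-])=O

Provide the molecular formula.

Heavy atoms from the SMILES: 11 C, 4 O.
Implicit hydrogens by atom environment:
  4 × C: 1 H each → 4
  3 × C: 2 H each → 6
  2 × C: 3 H each → 6
  2 × C: no H
  2 × O: no H
  1 × O: 1 H
  1 × O (charge -1): no H
  Total hydrogens = 17.
Net charge -1.
Molecular formula: C11H17O4-

C11H17O4-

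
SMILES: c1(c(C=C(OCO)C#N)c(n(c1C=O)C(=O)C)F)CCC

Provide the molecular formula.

Heavy atoms from the SMILES: 14 C, 1 F, 2 N, 4 O.
Implicit hydrogens by atom environment:
  4 × C (aromatic): no H
  3 × C: 2 H each → 6
  3 × C: no H
  3 × O: no H
  2 × C: 3 H each → 6
  2 × C: 1 H each → 2
  1 × F: no H
  1 × N (aromatic): no H
  1 × N: no H
  1 × O: 1 H
  Total hydrogens = 15.
Molecular formula: C14H15FN2O4

C14H15FN2O4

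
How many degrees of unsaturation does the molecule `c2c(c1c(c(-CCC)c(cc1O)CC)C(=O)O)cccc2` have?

9

Molecular formula from the SMILES: C18H20O3.
DoU = (2C + 2 + N − H − X)/2 = (2·18 + 2 + 0 − 20 − 0)/2 = 18/2 = 9.
(Structurally: 2 ring(s) + 7 π bond(s) = 9.)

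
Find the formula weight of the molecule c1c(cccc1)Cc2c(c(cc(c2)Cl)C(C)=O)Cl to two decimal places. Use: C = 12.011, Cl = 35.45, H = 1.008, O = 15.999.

Molecular formula: C15H12Cl2O.
M = 15×12.011 + 2×35.45 + 12×1.008 + 1×15.999 = 279.16 g/mol.

279.16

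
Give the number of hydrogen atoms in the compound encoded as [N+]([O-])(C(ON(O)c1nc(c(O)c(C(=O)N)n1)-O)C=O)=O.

Hydrogens are implicit in SMILES; fill each atom to its normal valence:
  4 × C (aromatic): no H
  4 × O: no H
  3 × O: 1 H each → 3
  2 × C: 1 H each → 2
  2 × N (aromatic): no H
  1 × C: no H
  1 × N: 2 H
  1 × N: no H
  1 × N (charge +1): no H
  1 × O (charge -1): no H
  Total hydrogens = 7.

7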